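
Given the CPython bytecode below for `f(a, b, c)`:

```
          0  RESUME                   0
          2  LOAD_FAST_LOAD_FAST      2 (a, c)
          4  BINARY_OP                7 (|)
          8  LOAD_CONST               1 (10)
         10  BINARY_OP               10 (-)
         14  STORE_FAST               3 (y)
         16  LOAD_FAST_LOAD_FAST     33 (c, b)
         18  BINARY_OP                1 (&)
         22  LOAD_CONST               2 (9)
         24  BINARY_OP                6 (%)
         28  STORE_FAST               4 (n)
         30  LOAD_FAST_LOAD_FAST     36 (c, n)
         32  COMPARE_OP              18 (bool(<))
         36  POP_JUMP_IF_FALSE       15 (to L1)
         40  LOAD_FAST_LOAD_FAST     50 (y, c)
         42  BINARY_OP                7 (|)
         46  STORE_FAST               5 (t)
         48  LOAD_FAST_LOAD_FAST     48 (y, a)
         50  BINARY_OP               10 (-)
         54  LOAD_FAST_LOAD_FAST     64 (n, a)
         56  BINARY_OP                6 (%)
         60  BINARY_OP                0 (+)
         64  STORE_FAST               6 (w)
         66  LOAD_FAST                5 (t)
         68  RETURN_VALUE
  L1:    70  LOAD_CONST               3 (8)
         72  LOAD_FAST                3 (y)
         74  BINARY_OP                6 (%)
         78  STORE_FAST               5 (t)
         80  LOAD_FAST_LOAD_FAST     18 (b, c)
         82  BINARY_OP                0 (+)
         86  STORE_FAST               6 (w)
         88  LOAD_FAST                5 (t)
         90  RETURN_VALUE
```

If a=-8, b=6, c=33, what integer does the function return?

LOAD_FAST_LOAD_FAST a,c → push -8,33. Stack: [-8, 33]
BINARY_OP | → -8 | 33 = -7. Stack: [-7]
LOAD_CONST → push 10. Stack: [-7, 10]
BINARY_OP - → -7 - 10 = -17. Stack: [-17]
STORE_FAST y → y=-17. Stack: []
LOAD_FAST_LOAD_FAST c,b → push 33,6. Stack: [33, 6]
BINARY_OP & → 33 & 6 = 0. Stack: [0]
LOAD_CONST → push 9. Stack: [0, 9]
BINARY_OP % → 0 % 9 = 0. Stack: [0]
STORE_FAST n → n=0. Stack: []
LOAD_FAST_LOAD_FAST c,n → push 33,0. Stack: [33, 0]
COMPARE_OP bool(<) → 33 vs 0 = False. Stack: [False]
POP_JUMP_IF_FALSE → pop False; jump. Stack: []
LOAD_CONST → push 8. Stack: [8]
LOAD_FAST y → push -17. Stack: [8, -17]
BINARY_OP % → 8 % -17 = -9. Stack: [-9]
STORE_FAST t → t=-9. Stack: []
LOAD_FAST_LOAD_FAST b,c → push 6,33. Stack: [6, 33]
BINARY_OP + → 6 + 33 = 39. Stack: [39]
STORE_FAST w → w=39. Stack: []
LOAD_FAST t → push -9. Stack: [-9]
RETURN_VALUE → return -9.

-9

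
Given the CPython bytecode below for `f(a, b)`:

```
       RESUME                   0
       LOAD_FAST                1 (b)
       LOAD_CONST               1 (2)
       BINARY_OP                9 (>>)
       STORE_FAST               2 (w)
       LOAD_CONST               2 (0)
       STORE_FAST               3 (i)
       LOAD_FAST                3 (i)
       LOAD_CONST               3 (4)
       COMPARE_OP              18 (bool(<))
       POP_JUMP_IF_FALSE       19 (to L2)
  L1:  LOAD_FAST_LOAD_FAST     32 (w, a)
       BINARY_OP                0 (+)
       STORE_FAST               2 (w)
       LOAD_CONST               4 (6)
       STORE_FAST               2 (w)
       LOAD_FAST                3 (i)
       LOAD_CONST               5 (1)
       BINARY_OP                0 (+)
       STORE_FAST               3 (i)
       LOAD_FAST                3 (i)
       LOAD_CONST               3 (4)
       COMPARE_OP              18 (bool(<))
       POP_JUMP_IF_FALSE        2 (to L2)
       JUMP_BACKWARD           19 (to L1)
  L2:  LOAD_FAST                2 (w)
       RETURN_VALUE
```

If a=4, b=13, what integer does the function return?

LOAD_FAST b → push 13. Stack: [13]
LOAD_CONST → push 2. Stack: [13, 2]
BINARY_OP >> → 13 >> 2 = 3. Stack: [3]
STORE_FAST w → w=3. Stack: []
LOAD_CONST → push 0. Stack: [0]
STORE_FAST i → i=0. Stack: []
LOAD_FAST i → push 0. Stack: [0]
LOAD_CONST → push 4. Stack: [0, 4]
COMPARE_OP bool(<) → 0 vs 4 = True. Stack: [True]
POP_JUMP_IF_FALSE → pop True; no jump. Stack: []
LOAD_FAST_LOAD_FAST w,a → push 3,4. Stack: [3, 4]
BINARY_OP + → 3 + 4 = 7. Stack: [7]
STORE_FAST w → w=7. Stack: []
LOAD_CONST → push 6. Stack: [6]
STORE_FAST w → w=6. Stack: []
LOAD_FAST i → push 0. Stack: [0]
LOAD_CONST → push 1. Stack: [0, 1]
BINARY_OP + → 0 + 1 = 1. Stack: [1]
STORE_FAST i → i=1. Stack: []
LOAD_FAST i → push 1. Stack: [1]
LOAD_CONST → push 4. Stack: [1, 4]
COMPARE_OP bool(<) → 1 vs 4 = True. Stack: [True]
POP_JUMP_IF_FALSE → pop True; no jump. Stack: []
LOAD_FAST_LOAD_FAST w,a → push 6,4. Stack: [6, 4]
BINARY_OP + → 6 + 4 = 10. Stack: [10]
STORE_FAST w → w=10. Stack: []
LOAD_CONST → push 6. Stack: [6]
STORE_FAST w → w=6. Stack: []
LOAD_FAST i → push 1. Stack: [1]
LOAD_CONST → push 1. Stack: [1, 1]
BINARY_OP + → 1 + 1 = 2. Stack: [2]
STORE_FAST i → i=2. Stack: []
LOAD_FAST i → push 2. Stack: [2]
LOAD_CONST → push 4. Stack: [2, 4]
COMPARE_OP bool(<) → 2 vs 4 = True. Stack: [True]
POP_JUMP_IF_FALSE → pop True; no jump. Stack: []
LOAD_FAST_LOAD_FAST w,a → push 6,4. Stack: [6, 4]
BINARY_OP + → 6 + 4 = 10. Stack: [10]
STORE_FAST w → w=10. Stack: []
LOAD_CONST → push 6. Stack: [6]
STORE_FAST w → w=6. Stack: []
LOAD_FAST i → push 2. Stack: [2]
LOAD_CONST → push 1. Stack: [2, 1]
BINARY_OP + → 2 + 1 = 3. Stack: [3]
STORE_FAST i → i=3. Stack: []
LOAD_FAST i → push 3. Stack: [3]
LOAD_CONST → push 4. Stack: [3, 4]
COMPARE_OP bool(<) → 3 vs 4 = True. Stack: [True]
POP_JUMP_IF_FALSE → pop True; no jump. Stack: []
LOAD_FAST_LOAD_FAST w,a → push 6,4. Stack: [6, 4]
BINARY_OP + → 6 + 4 = 10. Stack: [10]
STORE_FAST w → w=10. Stack: []
LOAD_CONST → push 6. Stack: [6]
STORE_FAST w → w=6. Stack: []
LOAD_FAST i → push 3. Stack: [3]
LOAD_CONST → push 1. Stack: [3, 1]
BINARY_OP + → 3 + 1 = 4. Stack: [4]
STORE_FAST i → i=4. Stack: []
LOAD_FAST i → push 4. Stack: [4]
LOAD_CONST → push 4. Stack: [4, 4]
COMPARE_OP bool(<) → 4 vs 4 = False. Stack: [False]
POP_JUMP_IF_FALSE → pop False; jump. Stack: []
LOAD_FAST w → push 6. Stack: [6]
RETURN_VALUE → return 6.

6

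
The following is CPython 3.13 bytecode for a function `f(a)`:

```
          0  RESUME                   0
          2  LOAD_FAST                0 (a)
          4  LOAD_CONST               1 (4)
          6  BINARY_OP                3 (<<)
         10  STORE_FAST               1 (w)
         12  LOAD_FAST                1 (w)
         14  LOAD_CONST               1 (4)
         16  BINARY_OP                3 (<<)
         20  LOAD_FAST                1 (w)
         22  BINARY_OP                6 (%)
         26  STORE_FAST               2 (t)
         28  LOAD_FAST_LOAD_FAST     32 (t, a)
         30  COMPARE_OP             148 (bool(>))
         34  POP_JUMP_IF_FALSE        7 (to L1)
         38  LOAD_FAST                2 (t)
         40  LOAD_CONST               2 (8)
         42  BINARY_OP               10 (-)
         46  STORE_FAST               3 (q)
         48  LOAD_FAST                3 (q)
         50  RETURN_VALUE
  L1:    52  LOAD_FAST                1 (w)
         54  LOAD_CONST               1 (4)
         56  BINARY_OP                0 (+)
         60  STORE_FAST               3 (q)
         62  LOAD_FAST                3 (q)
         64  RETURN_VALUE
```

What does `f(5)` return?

84

LOAD_FAST a → push 5. Stack: [5]
LOAD_CONST → push 4. Stack: [5, 4]
BINARY_OP << → 5 << 4 = 80. Stack: [80]
STORE_FAST w → w=80. Stack: []
LOAD_FAST w → push 80. Stack: [80]
LOAD_CONST → push 4. Stack: [80, 4]
BINARY_OP << → 80 << 4 = 1280. Stack: [1280]
LOAD_FAST w → push 80. Stack: [1280, 80]
BINARY_OP % → 1280 % 80 = 0. Stack: [0]
STORE_FAST t → t=0. Stack: []
LOAD_FAST_LOAD_FAST t,a → push 0,5. Stack: [0, 5]
COMPARE_OP bool(>) → 0 vs 5 = False. Stack: [False]
POP_JUMP_IF_FALSE → pop False; jump. Stack: []
LOAD_FAST w → push 80. Stack: [80]
LOAD_CONST → push 4. Stack: [80, 4]
BINARY_OP + → 80 + 4 = 84. Stack: [84]
STORE_FAST q → q=84. Stack: []
LOAD_FAST q → push 84. Stack: [84]
RETURN_VALUE → return 84.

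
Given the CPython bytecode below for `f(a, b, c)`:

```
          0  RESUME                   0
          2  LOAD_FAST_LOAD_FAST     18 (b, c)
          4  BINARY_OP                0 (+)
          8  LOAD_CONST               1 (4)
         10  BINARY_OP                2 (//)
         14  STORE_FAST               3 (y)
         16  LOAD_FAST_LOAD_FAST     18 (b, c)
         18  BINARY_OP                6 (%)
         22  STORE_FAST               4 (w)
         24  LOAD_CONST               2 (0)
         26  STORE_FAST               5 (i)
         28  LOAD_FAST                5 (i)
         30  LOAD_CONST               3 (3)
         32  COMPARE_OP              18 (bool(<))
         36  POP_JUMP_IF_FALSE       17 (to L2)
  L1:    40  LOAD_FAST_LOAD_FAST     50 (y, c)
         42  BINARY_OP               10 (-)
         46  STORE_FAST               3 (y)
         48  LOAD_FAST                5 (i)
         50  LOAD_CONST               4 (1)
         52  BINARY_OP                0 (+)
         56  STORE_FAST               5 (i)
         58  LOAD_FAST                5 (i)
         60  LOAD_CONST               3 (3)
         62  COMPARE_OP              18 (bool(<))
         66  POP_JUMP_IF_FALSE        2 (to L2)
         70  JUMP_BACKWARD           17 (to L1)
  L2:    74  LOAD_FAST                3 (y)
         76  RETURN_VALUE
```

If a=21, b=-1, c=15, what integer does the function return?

LOAD_FAST_LOAD_FAST b,c → push -1,15. Stack: [-1, 15]
BINARY_OP + → -1 + 15 = 14. Stack: [14]
LOAD_CONST → push 4. Stack: [14, 4]
BINARY_OP // → 14 // 4 = 3. Stack: [3]
STORE_FAST y → y=3. Stack: []
LOAD_FAST_LOAD_FAST b,c → push -1,15. Stack: [-1, 15]
BINARY_OP % → -1 % 15 = 14. Stack: [14]
STORE_FAST w → w=14. Stack: []
LOAD_CONST → push 0. Stack: [0]
STORE_FAST i → i=0. Stack: []
LOAD_FAST i → push 0. Stack: [0]
LOAD_CONST → push 3. Stack: [0, 3]
COMPARE_OP bool(<) → 0 vs 3 = True. Stack: [True]
POP_JUMP_IF_FALSE → pop True; no jump. Stack: []
LOAD_FAST_LOAD_FAST y,c → push 3,15. Stack: [3, 15]
BINARY_OP - → 3 - 15 = -12. Stack: [-12]
STORE_FAST y → y=-12. Stack: []
LOAD_FAST i → push 0. Stack: [0]
LOAD_CONST → push 1. Stack: [0, 1]
BINARY_OP + → 0 + 1 = 1. Stack: [1]
STORE_FAST i → i=1. Stack: []
LOAD_FAST i → push 1. Stack: [1]
LOAD_CONST → push 3. Stack: [1, 3]
COMPARE_OP bool(<) → 1 vs 3 = True. Stack: [True]
POP_JUMP_IF_FALSE → pop True; no jump. Stack: []
LOAD_FAST_LOAD_FAST y,c → push -12,15. Stack: [-12, 15]
BINARY_OP - → -12 - 15 = -27. Stack: [-27]
STORE_FAST y → y=-27. Stack: []
LOAD_FAST i → push 1. Stack: [1]
LOAD_CONST → push 1. Stack: [1, 1]
BINARY_OP + → 1 + 1 = 2. Stack: [2]
STORE_FAST i → i=2. Stack: []
LOAD_FAST i → push 2. Stack: [2]
LOAD_CONST → push 3. Stack: [2, 3]
COMPARE_OP bool(<) → 2 vs 3 = True. Stack: [True]
POP_JUMP_IF_FALSE → pop True; no jump. Stack: []
LOAD_FAST_LOAD_FAST y,c → push -27,15. Stack: [-27, 15]
BINARY_OP - → -27 - 15 = -42. Stack: [-42]
STORE_FAST y → y=-42. Stack: []
LOAD_FAST i → push 2. Stack: [2]
LOAD_CONST → push 1. Stack: [2, 1]
BINARY_OP + → 2 + 1 = 3. Stack: [3]
STORE_FAST i → i=3. Stack: []
LOAD_FAST i → push 3. Stack: [3]
LOAD_CONST → push 3. Stack: [3, 3]
COMPARE_OP bool(<) → 3 vs 3 = False. Stack: [False]
POP_JUMP_IF_FALSE → pop False; jump. Stack: []
LOAD_FAST y → push -42. Stack: [-42]
RETURN_VALUE → return -42.

-42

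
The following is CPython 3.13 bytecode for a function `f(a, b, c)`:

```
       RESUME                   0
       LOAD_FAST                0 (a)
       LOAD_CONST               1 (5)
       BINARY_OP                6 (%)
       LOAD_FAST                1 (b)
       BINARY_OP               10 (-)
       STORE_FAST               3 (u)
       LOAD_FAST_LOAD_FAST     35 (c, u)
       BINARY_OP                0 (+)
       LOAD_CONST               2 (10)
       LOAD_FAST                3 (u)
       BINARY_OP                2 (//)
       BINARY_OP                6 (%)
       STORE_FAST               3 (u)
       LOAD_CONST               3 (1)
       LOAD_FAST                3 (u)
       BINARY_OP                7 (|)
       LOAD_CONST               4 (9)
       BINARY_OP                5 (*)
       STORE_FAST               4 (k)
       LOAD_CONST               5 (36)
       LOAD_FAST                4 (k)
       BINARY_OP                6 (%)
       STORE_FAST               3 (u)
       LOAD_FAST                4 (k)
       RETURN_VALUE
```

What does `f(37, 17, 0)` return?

LOAD_FAST a → push 37. Stack: [37]
LOAD_CONST → push 5. Stack: [37, 5]
BINARY_OP % → 37 % 5 = 2. Stack: [2]
LOAD_FAST b → push 17. Stack: [2, 17]
BINARY_OP - → 2 - 17 = -15. Stack: [-15]
STORE_FAST u → u=-15. Stack: []
LOAD_FAST_LOAD_FAST c,u → push 0,-15. Stack: [0, -15]
BINARY_OP + → 0 + -15 = -15. Stack: [-15]
LOAD_CONST → push 10. Stack: [-15, 10]
LOAD_FAST u → push -15. Stack: [-15, 10, -15]
BINARY_OP // → 10 // -15 = -1. Stack: [-15, -1]
BINARY_OP % → -15 % -1 = 0. Stack: [0]
STORE_FAST u → u=0. Stack: []
LOAD_CONST → push 1. Stack: [1]
LOAD_FAST u → push 0. Stack: [1, 0]
BINARY_OP | → 1 | 0 = 1. Stack: [1]
LOAD_CONST → push 9. Stack: [1, 9]
BINARY_OP * → 1 * 9 = 9. Stack: [9]
STORE_FAST k → k=9. Stack: []
LOAD_CONST → push 36. Stack: [36]
LOAD_FAST k → push 9. Stack: [36, 9]
BINARY_OP % → 36 % 9 = 0. Stack: [0]
STORE_FAST u → u=0. Stack: []
LOAD_FAST k → push 9. Stack: [9]
RETURN_VALUE → return 9.

9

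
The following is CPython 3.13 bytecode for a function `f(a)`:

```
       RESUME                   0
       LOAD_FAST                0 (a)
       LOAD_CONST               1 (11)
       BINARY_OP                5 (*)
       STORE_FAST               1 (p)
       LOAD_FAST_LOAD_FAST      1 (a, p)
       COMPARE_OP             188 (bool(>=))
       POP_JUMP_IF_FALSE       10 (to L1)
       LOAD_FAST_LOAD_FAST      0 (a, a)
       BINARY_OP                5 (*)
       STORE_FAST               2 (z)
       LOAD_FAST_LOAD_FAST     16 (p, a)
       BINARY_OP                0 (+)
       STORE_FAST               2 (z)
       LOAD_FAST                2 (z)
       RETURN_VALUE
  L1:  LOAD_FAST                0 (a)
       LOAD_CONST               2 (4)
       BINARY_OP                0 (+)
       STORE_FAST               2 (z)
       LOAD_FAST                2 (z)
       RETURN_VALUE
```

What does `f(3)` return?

LOAD_FAST a → push 3. Stack: [3]
LOAD_CONST → push 11. Stack: [3, 11]
BINARY_OP * → 3 * 11 = 33. Stack: [33]
STORE_FAST p → p=33. Stack: []
LOAD_FAST_LOAD_FAST a,p → push 3,33. Stack: [3, 33]
COMPARE_OP bool(>=) → 3 vs 33 = False. Stack: [False]
POP_JUMP_IF_FALSE → pop False; jump. Stack: []
LOAD_FAST a → push 3. Stack: [3]
LOAD_CONST → push 4. Stack: [3, 4]
BINARY_OP + → 3 + 4 = 7. Stack: [7]
STORE_FAST z → z=7. Stack: []
LOAD_FAST z → push 7. Stack: [7]
RETURN_VALUE → return 7.

7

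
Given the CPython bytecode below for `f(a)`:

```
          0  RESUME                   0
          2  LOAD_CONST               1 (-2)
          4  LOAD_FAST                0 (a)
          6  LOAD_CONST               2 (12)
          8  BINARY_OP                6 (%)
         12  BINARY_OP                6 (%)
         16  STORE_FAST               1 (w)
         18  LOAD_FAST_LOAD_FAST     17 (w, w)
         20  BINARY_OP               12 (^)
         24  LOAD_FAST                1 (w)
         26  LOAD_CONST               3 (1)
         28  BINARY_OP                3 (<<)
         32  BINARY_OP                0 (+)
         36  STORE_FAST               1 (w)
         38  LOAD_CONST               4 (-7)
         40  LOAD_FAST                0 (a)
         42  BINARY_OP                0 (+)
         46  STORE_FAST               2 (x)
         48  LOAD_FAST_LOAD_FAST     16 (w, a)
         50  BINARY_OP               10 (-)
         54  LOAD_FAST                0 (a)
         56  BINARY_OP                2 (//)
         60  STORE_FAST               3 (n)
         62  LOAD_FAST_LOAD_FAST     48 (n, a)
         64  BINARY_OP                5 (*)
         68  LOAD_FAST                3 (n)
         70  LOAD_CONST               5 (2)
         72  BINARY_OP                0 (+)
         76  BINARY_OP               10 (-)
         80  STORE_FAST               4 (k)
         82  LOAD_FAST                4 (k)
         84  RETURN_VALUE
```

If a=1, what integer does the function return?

LOAD_CONST → push -2. Stack: [-2]
LOAD_FAST a → push 1. Stack: [-2, 1]
LOAD_CONST → push 12. Stack: [-2, 1, 12]
BINARY_OP % → 1 % 12 = 1. Stack: [-2, 1]
BINARY_OP % → -2 % 1 = 0. Stack: [0]
STORE_FAST w → w=0. Stack: []
LOAD_FAST_LOAD_FAST w,w → push 0,0. Stack: [0, 0]
BINARY_OP ^ → 0 ^ 0 = 0. Stack: [0]
LOAD_FAST w → push 0. Stack: [0, 0]
LOAD_CONST → push 1. Stack: [0, 0, 1]
BINARY_OP << → 0 << 1 = 0. Stack: [0, 0]
BINARY_OP + → 0 + 0 = 0. Stack: [0]
STORE_FAST w → w=0. Stack: []
LOAD_CONST → push -7. Stack: [-7]
LOAD_FAST a → push 1. Stack: [-7, 1]
BINARY_OP + → -7 + 1 = -6. Stack: [-6]
STORE_FAST x → x=-6. Stack: []
LOAD_FAST_LOAD_FAST w,a → push 0,1. Stack: [0, 1]
BINARY_OP - → 0 - 1 = -1. Stack: [-1]
LOAD_FAST a → push 1. Stack: [-1, 1]
BINARY_OP // → -1 // 1 = -1. Stack: [-1]
STORE_FAST n → n=-1. Stack: []
LOAD_FAST_LOAD_FAST n,a → push -1,1. Stack: [-1, 1]
BINARY_OP * → -1 * 1 = -1. Stack: [-1]
LOAD_FAST n → push -1. Stack: [-1, -1]
LOAD_CONST → push 2. Stack: [-1, -1, 2]
BINARY_OP + → -1 + 2 = 1. Stack: [-1, 1]
BINARY_OP - → -1 - 1 = -2. Stack: [-2]
STORE_FAST k → k=-2. Stack: []
LOAD_FAST k → push -2. Stack: [-2]
RETURN_VALUE → return -2.

-2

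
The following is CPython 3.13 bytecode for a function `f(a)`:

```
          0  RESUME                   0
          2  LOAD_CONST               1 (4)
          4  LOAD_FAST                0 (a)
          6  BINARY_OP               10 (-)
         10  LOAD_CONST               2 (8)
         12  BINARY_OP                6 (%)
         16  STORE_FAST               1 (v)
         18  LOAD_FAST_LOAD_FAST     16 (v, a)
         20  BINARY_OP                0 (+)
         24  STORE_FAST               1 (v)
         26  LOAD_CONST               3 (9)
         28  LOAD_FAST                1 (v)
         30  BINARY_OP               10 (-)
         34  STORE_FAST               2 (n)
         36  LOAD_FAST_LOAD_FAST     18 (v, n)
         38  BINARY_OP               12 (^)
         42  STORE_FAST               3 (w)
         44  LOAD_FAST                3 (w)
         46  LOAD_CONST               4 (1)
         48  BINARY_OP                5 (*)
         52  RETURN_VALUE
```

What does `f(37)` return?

LOAD_CONST → push 4. Stack: [4]
LOAD_FAST a → push 37. Stack: [4, 37]
BINARY_OP - → 4 - 37 = -33. Stack: [-33]
LOAD_CONST → push 8. Stack: [-33, 8]
BINARY_OP % → -33 % 8 = 7. Stack: [7]
STORE_FAST v → v=7. Stack: []
LOAD_FAST_LOAD_FAST v,a → push 7,37. Stack: [7, 37]
BINARY_OP + → 7 + 37 = 44. Stack: [44]
STORE_FAST v → v=44. Stack: []
LOAD_CONST → push 9. Stack: [9]
LOAD_FAST v → push 44. Stack: [9, 44]
BINARY_OP - → 9 - 44 = -35. Stack: [-35]
STORE_FAST n → n=-35. Stack: []
LOAD_FAST_LOAD_FAST v,n → push 44,-35. Stack: [44, -35]
BINARY_OP ^ → 44 ^ -35 = -15. Stack: [-15]
STORE_FAST w → w=-15. Stack: []
LOAD_FAST w → push -15. Stack: [-15]
LOAD_CONST → push 1. Stack: [-15, 1]
BINARY_OP * → -15 * 1 = -15. Stack: [-15]
RETURN_VALUE → return -15.

-15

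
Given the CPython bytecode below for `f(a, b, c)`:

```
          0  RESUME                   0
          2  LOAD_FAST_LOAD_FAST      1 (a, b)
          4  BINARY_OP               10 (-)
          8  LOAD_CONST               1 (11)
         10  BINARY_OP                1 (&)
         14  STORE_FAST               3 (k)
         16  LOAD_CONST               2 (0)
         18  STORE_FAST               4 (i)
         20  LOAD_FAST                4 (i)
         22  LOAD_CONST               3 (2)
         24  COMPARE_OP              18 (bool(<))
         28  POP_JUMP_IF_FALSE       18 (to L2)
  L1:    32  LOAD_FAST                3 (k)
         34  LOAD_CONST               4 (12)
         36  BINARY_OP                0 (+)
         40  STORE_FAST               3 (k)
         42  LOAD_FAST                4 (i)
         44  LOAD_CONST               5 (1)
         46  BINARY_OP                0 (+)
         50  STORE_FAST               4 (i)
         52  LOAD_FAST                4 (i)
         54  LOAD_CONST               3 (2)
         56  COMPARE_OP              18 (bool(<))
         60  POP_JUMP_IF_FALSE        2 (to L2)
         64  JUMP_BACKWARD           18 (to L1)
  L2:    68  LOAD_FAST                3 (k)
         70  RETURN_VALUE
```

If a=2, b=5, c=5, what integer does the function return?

33

LOAD_FAST_LOAD_FAST a,b → push 2,5. Stack: [2, 5]
BINARY_OP - → 2 - 5 = -3. Stack: [-3]
LOAD_CONST → push 11. Stack: [-3, 11]
BINARY_OP & → -3 & 11 = 9. Stack: [9]
STORE_FAST k → k=9. Stack: []
LOAD_CONST → push 0. Stack: [0]
STORE_FAST i → i=0. Stack: []
LOAD_FAST i → push 0. Stack: [0]
LOAD_CONST → push 2. Stack: [0, 2]
COMPARE_OP bool(<) → 0 vs 2 = True. Stack: [True]
POP_JUMP_IF_FALSE → pop True; no jump. Stack: []
LOAD_FAST k → push 9. Stack: [9]
LOAD_CONST → push 12. Stack: [9, 12]
BINARY_OP + → 9 + 12 = 21. Stack: [21]
STORE_FAST k → k=21. Stack: []
LOAD_FAST i → push 0. Stack: [0]
LOAD_CONST → push 1. Stack: [0, 1]
BINARY_OP + → 0 + 1 = 1. Stack: [1]
STORE_FAST i → i=1. Stack: []
LOAD_FAST i → push 1. Stack: [1]
LOAD_CONST → push 2. Stack: [1, 2]
COMPARE_OP bool(<) → 1 vs 2 = True. Stack: [True]
POP_JUMP_IF_FALSE → pop True; no jump. Stack: []
LOAD_FAST k → push 21. Stack: [21]
LOAD_CONST → push 12. Stack: [21, 12]
BINARY_OP + → 21 + 12 = 33. Stack: [33]
STORE_FAST k → k=33. Stack: []
LOAD_FAST i → push 1. Stack: [1]
LOAD_CONST → push 1. Stack: [1, 1]
BINARY_OP + → 1 + 1 = 2. Stack: [2]
STORE_FAST i → i=2. Stack: []
LOAD_FAST i → push 2. Stack: [2]
LOAD_CONST → push 2. Stack: [2, 2]
COMPARE_OP bool(<) → 2 vs 2 = False. Stack: [False]
POP_JUMP_IF_FALSE → pop False; jump. Stack: []
LOAD_FAST k → push 33. Stack: [33]
RETURN_VALUE → return 33.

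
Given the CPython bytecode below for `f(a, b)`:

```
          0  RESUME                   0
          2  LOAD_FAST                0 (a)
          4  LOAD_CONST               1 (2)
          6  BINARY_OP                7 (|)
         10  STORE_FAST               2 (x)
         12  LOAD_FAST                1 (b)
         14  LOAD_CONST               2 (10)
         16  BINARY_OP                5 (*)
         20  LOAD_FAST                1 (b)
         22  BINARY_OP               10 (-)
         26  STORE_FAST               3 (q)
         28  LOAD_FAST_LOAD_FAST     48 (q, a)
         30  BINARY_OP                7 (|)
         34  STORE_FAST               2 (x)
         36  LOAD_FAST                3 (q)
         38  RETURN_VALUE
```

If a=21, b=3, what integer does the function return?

LOAD_FAST a → push 21. Stack: [21]
LOAD_CONST → push 2. Stack: [21, 2]
BINARY_OP | → 21 | 2 = 23. Stack: [23]
STORE_FAST x → x=23. Stack: []
LOAD_FAST b → push 3. Stack: [3]
LOAD_CONST → push 10. Stack: [3, 10]
BINARY_OP * → 3 * 10 = 30. Stack: [30]
LOAD_FAST b → push 3. Stack: [30, 3]
BINARY_OP - → 30 - 3 = 27. Stack: [27]
STORE_FAST q → q=27. Stack: []
LOAD_FAST_LOAD_FAST q,a → push 27,21. Stack: [27, 21]
BINARY_OP | → 27 | 21 = 31. Stack: [31]
STORE_FAST x → x=31. Stack: []
LOAD_FAST q → push 27. Stack: [27]
RETURN_VALUE → return 27.

27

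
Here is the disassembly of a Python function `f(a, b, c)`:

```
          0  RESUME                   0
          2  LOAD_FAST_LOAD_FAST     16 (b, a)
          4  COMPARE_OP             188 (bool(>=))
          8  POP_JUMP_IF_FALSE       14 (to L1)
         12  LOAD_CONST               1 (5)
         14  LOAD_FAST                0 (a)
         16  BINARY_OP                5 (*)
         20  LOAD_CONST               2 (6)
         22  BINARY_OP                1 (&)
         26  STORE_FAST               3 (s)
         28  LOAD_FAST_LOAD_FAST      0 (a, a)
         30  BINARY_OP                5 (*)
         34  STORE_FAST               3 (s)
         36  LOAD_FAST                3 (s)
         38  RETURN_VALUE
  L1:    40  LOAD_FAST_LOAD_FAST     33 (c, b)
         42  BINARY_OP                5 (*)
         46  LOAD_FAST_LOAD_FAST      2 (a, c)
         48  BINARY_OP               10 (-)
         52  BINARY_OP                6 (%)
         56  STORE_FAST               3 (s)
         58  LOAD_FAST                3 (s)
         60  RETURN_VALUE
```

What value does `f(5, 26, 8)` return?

25

LOAD_FAST_LOAD_FAST b,a → push 26,5. Stack: [26, 5]
COMPARE_OP bool(>=) → 26 vs 5 = True. Stack: [True]
POP_JUMP_IF_FALSE → pop True; no jump. Stack: []
LOAD_CONST → push 5. Stack: [5]
LOAD_FAST a → push 5. Stack: [5, 5]
BINARY_OP * → 5 * 5 = 25. Stack: [25]
LOAD_CONST → push 6. Stack: [25, 6]
BINARY_OP & → 25 & 6 = 0. Stack: [0]
STORE_FAST s → s=0. Stack: []
LOAD_FAST_LOAD_FAST a,a → push 5,5. Stack: [5, 5]
BINARY_OP * → 5 * 5 = 25. Stack: [25]
STORE_FAST s → s=25. Stack: []
LOAD_FAST s → push 25. Stack: [25]
RETURN_VALUE → return 25.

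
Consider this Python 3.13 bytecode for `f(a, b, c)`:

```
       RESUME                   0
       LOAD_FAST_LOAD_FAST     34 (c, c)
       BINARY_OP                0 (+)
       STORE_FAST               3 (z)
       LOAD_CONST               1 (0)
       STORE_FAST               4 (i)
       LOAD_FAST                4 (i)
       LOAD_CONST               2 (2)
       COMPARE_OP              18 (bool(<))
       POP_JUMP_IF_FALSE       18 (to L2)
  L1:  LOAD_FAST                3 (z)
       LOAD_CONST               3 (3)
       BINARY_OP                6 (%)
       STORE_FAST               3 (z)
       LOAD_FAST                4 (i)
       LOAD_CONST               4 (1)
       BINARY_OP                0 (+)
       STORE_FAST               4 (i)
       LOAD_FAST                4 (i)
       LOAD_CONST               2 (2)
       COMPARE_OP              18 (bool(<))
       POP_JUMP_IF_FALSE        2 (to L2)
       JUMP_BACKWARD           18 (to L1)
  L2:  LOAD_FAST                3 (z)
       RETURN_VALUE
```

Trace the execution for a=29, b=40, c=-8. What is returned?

LOAD_FAST_LOAD_FAST c,c → push -8,-8. Stack: [-8, -8]
BINARY_OP + → -8 + -8 = -16. Stack: [-16]
STORE_FAST z → z=-16. Stack: []
LOAD_CONST → push 0. Stack: [0]
STORE_FAST i → i=0. Stack: []
LOAD_FAST i → push 0. Stack: [0]
LOAD_CONST → push 2. Stack: [0, 2]
COMPARE_OP bool(<) → 0 vs 2 = True. Stack: [True]
POP_JUMP_IF_FALSE → pop True; no jump. Stack: []
LOAD_FAST z → push -16. Stack: [-16]
LOAD_CONST → push 3. Stack: [-16, 3]
BINARY_OP % → -16 % 3 = 2. Stack: [2]
STORE_FAST z → z=2. Stack: []
LOAD_FAST i → push 0. Stack: [0]
LOAD_CONST → push 1. Stack: [0, 1]
BINARY_OP + → 0 + 1 = 1. Stack: [1]
STORE_FAST i → i=1. Stack: []
LOAD_FAST i → push 1. Stack: [1]
LOAD_CONST → push 2. Stack: [1, 2]
COMPARE_OP bool(<) → 1 vs 2 = True. Stack: [True]
POP_JUMP_IF_FALSE → pop True; no jump. Stack: []
LOAD_FAST z → push 2. Stack: [2]
LOAD_CONST → push 3. Stack: [2, 3]
BINARY_OP % → 2 % 3 = 2. Stack: [2]
STORE_FAST z → z=2. Stack: []
LOAD_FAST i → push 1. Stack: [1]
LOAD_CONST → push 1. Stack: [1, 1]
BINARY_OP + → 1 + 1 = 2. Stack: [2]
STORE_FAST i → i=2. Stack: []
LOAD_FAST i → push 2. Stack: [2]
LOAD_CONST → push 2. Stack: [2, 2]
COMPARE_OP bool(<) → 2 vs 2 = False. Stack: [False]
POP_JUMP_IF_FALSE → pop False; jump. Stack: []
LOAD_FAST z → push 2. Stack: [2]
RETURN_VALUE → return 2.

2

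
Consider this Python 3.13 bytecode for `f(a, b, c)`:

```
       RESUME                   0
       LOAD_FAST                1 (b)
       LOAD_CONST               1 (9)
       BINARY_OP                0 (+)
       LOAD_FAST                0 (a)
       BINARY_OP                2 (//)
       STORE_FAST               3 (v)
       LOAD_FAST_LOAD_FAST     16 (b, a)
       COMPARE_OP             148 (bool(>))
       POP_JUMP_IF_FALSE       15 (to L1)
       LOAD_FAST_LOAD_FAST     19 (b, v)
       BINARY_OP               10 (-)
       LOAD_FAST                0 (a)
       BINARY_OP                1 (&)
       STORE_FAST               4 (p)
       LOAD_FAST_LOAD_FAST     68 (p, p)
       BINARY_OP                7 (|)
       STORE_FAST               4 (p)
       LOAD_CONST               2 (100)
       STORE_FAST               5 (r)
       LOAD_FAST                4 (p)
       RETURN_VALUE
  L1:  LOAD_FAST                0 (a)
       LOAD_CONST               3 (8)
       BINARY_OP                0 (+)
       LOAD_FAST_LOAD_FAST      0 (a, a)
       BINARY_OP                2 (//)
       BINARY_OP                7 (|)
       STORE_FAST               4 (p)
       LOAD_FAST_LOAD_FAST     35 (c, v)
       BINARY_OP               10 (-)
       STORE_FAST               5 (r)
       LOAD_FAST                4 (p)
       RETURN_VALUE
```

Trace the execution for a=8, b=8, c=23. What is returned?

17

LOAD_FAST b → push 8. Stack: [8]
LOAD_CONST → push 9. Stack: [8, 9]
BINARY_OP + → 8 + 9 = 17. Stack: [17]
LOAD_FAST a → push 8. Stack: [17, 8]
BINARY_OP // → 17 // 8 = 2. Stack: [2]
STORE_FAST v → v=2. Stack: []
LOAD_FAST_LOAD_FAST b,a → push 8,8. Stack: [8, 8]
COMPARE_OP bool(>) → 8 vs 8 = False. Stack: [False]
POP_JUMP_IF_FALSE → pop False; jump. Stack: []
LOAD_FAST a → push 8. Stack: [8]
LOAD_CONST → push 8. Stack: [8, 8]
BINARY_OP + → 8 + 8 = 16. Stack: [16]
LOAD_FAST_LOAD_FAST a,a → push 8,8. Stack: [16, 8, 8]
BINARY_OP // → 8 // 8 = 1. Stack: [16, 1]
BINARY_OP | → 16 | 1 = 17. Stack: [17]
STORE_FAST p → p=17. Stack: []
LOAD_FAST_LOAD_FAST c,v → push 23,2. Stack: [23, 2]
BINARY_OP - → 23 - 2 = 21. Stack: [21]
STORE_FAST r → r=21. Stack: []
LOAD_FAST p → push 17. Stack: [17]
RETURN_VALUE → return 17.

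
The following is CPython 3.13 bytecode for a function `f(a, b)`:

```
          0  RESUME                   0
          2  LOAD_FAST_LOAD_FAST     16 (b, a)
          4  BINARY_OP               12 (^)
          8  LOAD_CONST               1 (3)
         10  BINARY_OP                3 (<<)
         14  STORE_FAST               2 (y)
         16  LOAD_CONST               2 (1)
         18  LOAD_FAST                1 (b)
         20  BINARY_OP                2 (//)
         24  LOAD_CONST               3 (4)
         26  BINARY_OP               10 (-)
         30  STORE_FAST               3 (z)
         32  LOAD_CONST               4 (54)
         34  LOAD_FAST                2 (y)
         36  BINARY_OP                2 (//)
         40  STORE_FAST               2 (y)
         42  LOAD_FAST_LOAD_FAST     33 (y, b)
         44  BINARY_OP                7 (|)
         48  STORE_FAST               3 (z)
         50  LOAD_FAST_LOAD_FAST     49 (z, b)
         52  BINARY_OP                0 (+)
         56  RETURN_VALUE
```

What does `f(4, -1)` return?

-2

LOAD_FAST_LOAD_FAST b,a → push -1,4. Stack: [-1, 4]
BINARY_OP ^ → -1 ^ 4 = -5. Stack: [-5]
LOAD_CONST → push 3. Stack: [-5, 3]
BINARY_OP << → -5 << 3 = -40. Stack: [-40]
STORE_FAST y → y=-40. Stack: []
LOAD_CONST → push 1. Stack: [1]
LOAD_FAST b → push -1. Stack: [1, -1]
BINARY_OP // → 1 // -1 = -1. Stack: [-1]
LOAD_CONST → push 4. Stack: [-1, 4]
BINARY_OP - → -1 - 4 = -5. Stack: [-5]
STORE_FAST z → z=-5. Stack: []
LOAD_CONST → push 54. Stack: [54]
LOAD_FAST y → push -40. Stack: [54, -40]
BINARY_OP // → 54 // -40 = -2. Stack: [-2]
STORE_FAST y → y=-2. Stack: []
LOAD_FAST_LOAD_FAST y,b → push -2,-1. Stack: [-2, -1]
BINARY_OP | → -2 | -1 = -1. Stack: [-1]
STORE_FAST z → z=-1. Stack: []
LOAD_FAST_LOAD_FAST z,b → push -1,-1. Stack: [-1, -1]
BINARY_OP + → -1 + -1 = -2. Stack: [-2]
RETURN_VALUE → return -2.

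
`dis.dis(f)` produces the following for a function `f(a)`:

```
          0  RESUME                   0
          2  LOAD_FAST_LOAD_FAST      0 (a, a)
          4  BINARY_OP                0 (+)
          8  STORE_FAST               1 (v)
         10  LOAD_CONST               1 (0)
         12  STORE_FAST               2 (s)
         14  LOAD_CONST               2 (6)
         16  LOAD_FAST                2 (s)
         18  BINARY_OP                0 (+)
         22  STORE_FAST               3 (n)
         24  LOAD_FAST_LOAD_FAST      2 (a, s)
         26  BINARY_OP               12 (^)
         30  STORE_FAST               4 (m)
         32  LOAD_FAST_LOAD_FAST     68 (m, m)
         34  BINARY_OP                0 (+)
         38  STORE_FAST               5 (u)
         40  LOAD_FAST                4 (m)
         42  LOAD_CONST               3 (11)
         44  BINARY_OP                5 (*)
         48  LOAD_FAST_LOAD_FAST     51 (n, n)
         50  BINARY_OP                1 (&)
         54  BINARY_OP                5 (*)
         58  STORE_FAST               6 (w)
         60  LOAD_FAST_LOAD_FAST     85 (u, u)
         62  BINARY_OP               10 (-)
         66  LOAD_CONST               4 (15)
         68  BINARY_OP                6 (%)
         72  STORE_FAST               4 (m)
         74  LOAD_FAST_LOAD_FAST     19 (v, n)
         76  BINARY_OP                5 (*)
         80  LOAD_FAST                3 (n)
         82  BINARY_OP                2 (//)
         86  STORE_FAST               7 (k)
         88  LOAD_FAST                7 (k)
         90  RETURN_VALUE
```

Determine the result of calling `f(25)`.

LOAD_FAST_LOAD_FAST a,a → push 25,25. Stack: [25, 25]
BINARY_OP + → 25 + 25 = 50. Stack: [50]
STORE_FAST v → v=50. Stack: []
LOAD_CONST → push 0. Stack: [0]
STORE_FAST s → s=0. Stack: []
LOAD_CONST → push 6. Stack: [6]
LOAD_FAST s → push 0. Stack: [6, 0]
BINARY_OP + → 6 + 0 = 6. Stack: [6]
STORE_FAST n → n=6. Stack: []
LOAD_FAST_LOAD_FAST a,s → push 25,0. Stack: [25, 0]
BINARY_OP ^ → 25 ^ 0 = 25. Stack: [25]
STORE_FAST m → m=25. Stack: []
LOAD_FAST_LOAD_FAST m,m → push 25,25. Stack: [25, 25]
BINARY_OP + → 25 + 25 = 50. Stack: [50]
STORE_FAST u → u=50. Stack: []
LOAD_FAST m → push 25. Stack: [25]
LOAD_CONST → push 11. Stack: [25, 11]
BINARY_OP * → 25 * 11 = 275. Stack: [275]
LOAD_FAST_LOAD_FAST n,n → push 6,6. Stack: [275, 6, 6]
BINARY_OP & → 6 & 6 = 6. Stack: [275, 6]
BINARY_OP * → 275 * 6 = 1650. Stack: [1650]
STORE_FAST w → w=1650. Stack: []
LOAD_FAST_LOAD_FAST u,u → push 50,50. Stack: [50, 50]
BINARY_OP - → 50 - 50 = 0. Stack: [0]
LOAD_CONST → push 15. Stack: [0, 15]
BINARY_OP % → 0 % 15 = 0. Stack: [0]
STORE_FAST m → m=0. Stack: []
LOAD_FAST_LOAD_FAST v,n → push 50,6. Stack: [50, 6]
BINARY_OP * → 50 * 6 = 300. Stack: [300]
LOAD_FAST n → push 6. Stack: [300, 6]
BINARY_OP // → 300 // 6 = 50. Stack: [50]
STORE_FAST k → k=50. Stack: []
LOAD_FAST k → push 50. Stack: [50]
RETURN_VALUE → return 50.

50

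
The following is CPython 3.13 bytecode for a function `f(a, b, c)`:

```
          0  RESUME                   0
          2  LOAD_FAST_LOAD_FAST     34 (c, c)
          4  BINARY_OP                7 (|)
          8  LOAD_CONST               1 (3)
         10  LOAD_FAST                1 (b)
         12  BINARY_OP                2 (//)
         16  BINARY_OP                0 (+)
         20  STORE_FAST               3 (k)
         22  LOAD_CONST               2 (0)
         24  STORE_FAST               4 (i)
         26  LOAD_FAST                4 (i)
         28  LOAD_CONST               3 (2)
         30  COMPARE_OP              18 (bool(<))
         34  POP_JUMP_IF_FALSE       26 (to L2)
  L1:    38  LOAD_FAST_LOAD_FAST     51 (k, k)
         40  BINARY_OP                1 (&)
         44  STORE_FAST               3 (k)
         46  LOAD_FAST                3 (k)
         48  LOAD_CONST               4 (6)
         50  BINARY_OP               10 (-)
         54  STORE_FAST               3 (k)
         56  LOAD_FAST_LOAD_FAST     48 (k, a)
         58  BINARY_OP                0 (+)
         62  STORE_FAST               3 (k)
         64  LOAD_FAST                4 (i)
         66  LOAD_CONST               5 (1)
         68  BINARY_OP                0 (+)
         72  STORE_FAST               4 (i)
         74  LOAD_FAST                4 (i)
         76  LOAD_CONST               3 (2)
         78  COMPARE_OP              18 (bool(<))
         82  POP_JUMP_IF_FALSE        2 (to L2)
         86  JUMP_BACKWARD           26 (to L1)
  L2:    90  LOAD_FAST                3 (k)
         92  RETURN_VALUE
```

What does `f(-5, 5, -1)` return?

-23

LOAD_FAST_LOAD_FAST c,c → push -1,-1. Stack: [-1, -1]
BINARY_OP | → -1 | -1 = -1. Stack: [-1]
LOAD_CONST → push 3. Stack: [-1, 3]
LOAD_FAST b → push 5. Stack: [-1, 3, 5]
BINARY_OP // → 3 // 5 = 0. Stack: [-1, 0]
BINARY_OP + → -1 + 0 = -1. Stack: [-1]
STORE_FAST k → k=-1. Stack: []
LOAD_CONST → push 0. Stack: [0]
STORE_FAST i → i=0. Stack: []
LOAD_FAST i → push 0. Stack: [0]
LOAD_CONST → push 2. Stack: [0, 2]
COMPARE_OP bool(<) → 0 vs 2 = True. Stack: [True]
POP_JUMP_IF_FALSE → pop True; no jump. Stack: []
LOAD_FAST_LOAD_FAST k,k → push -1,-1. Stack: [-1, -1]
BINARY_OP & → -1 & -1 = -1. Stack: [-1]
STORE_FAST k → k=-1. Stack: []
LOAD_FAST k → push -1. Stack: [-1]
LOAD_CONST → push 6. Stack: [-1, 6]
BINARY_OP - → -1 - 6 = -7. Stack: [-7]
STORE_FAST k → k=-7. Stack: []
LOAD_FAST_LOAD_FAST k,a → push -7,-5. Stack: [-7, -5]
BINARY_OP + → -7 + -5 = -12. Stack: [-12]
STORE_FAST k → k=-12. Stack: []
LOAD_FAST i → push 0. Stack: [0]
LOAD_CONST → push 1. Stack: [0, 1]
BINARY_OP + → 0 + 1 = 1. Stack: [1]
STORE_FAST i → i=1. Stack: []
LOAD_FAST i → push 1. Stack: [1]
LOAD_CONST → push 2. Stack: [1, 2]
COMPARE_OP bool(<) → 1 vs 2 = True. Stack: [True]
POP_JUMP_IF_FALSE → pop True; no jump. Stack: []
LOAD_FAST_LOAD_FAST k,k → push -12,-12. Stack: [-12, -12]
BINARY_OP & → -12 & -12 = -12. Stack: [-12]
STORE_FAST k → k=-12. Stack: []
LOAD_FAST k → push -12. Stack: [-12]
LOAD_CONST → push 6. Stack: [-12, 6]
BINARY_OP - → -12 - 6 = -18. Stack: [-18]
STORE_FAST k → k=-18. Stack: []
LOAD_FAST_LOAD_FAST k,a → push -18,-5. Stack: [-18, -5]
BINARY_OP + → -18 + -5 = -23. Stack: [-23]
STORE_FAST k → k=-23. Stack: []
LOAD_FAST i → push 1. Stack: [1]
LOAD_CONST → push 1. Stack: [1, 1]
BINARY_OP + → 1 + 1 = 2. Stack: [2]
STORE_FAST i → i=2. Stack: []
LOAD_FAST i → push 2. Stack: [2]
LOAD_CONST → push 2. Stack: [2, 2]
COMPARE_OP bool(<) → 2 vs 2 = False. Stack: [False]
POP_JUMP_IF_FALSE → pop False; jump. Stack: []
LOAD_FAST k → push -23. Stack: [-23]
RETURN_VALUE → return -23.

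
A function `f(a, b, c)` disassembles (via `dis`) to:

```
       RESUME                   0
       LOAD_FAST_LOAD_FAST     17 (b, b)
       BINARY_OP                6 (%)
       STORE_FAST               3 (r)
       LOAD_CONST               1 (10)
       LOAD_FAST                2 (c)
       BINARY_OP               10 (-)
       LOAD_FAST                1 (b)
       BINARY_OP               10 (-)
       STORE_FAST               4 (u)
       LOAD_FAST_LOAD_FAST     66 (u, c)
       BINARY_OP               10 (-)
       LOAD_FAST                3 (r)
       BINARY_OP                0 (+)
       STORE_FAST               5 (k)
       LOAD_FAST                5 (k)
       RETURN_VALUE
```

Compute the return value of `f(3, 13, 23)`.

LOAD_FAST_LOAD_FAST b,b → push 13,13. Stack: [13, 13]
BINARY_OP % → 13 % 13 = 0. Stack: [0]
STORE_FAST r → r=0. Stack: []
LOAD_CONST → push 10. Stack: [10]
LOAD_FAST c → push 23. Stack: [10, 23]
BINARY_OP - → 10 - 23 = -13. Stack: [-13]
LOAD_FAST b → push 13. Stack: [-13, 13]
BINARY_OP - → -13 - 13 = -26. Stack: [-26]
STORE_FAST u → u=-26. Stack: []
LOAD_FAST_LOAD_FAST u,c → push -26,23. Stack: [-26, 23]
BINARY_OP - → -26 - 23 = -49. Stack: [-49]
LOAD_FAST r → push 0. Stack: [-49, 0]
BINARY_OP + → -49 + 0 = -49. Stack: [-49]
STORE_FAST k → k=-49. Stack: []
LOAD_FAST k → push -49. Stack: [-49]
RETURN_VALUE → return -49.

-49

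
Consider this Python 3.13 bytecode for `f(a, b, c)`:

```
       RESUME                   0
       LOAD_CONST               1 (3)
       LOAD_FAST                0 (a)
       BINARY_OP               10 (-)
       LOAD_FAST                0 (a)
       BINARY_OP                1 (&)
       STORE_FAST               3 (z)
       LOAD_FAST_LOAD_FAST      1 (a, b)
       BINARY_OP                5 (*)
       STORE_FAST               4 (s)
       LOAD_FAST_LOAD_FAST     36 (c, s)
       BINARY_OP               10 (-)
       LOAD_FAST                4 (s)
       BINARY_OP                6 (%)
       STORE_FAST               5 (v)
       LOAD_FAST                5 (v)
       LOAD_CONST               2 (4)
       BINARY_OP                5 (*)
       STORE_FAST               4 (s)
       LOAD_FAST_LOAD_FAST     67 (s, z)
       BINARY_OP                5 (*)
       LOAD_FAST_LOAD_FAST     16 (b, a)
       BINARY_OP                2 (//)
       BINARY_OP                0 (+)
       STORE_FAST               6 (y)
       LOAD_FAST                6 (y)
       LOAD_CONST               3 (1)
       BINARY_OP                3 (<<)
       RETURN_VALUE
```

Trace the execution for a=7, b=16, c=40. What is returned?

1284

LOAD_CONST → push 3. Stack: [3]
LOAD_FAST a → push 7. Stack: [3, 7]
BINARY_OP - → 3 - 7 = -4. Stack: [-4]
LOAD_FAST a → push 7. Stack: [-4, 7]
BINARY_OP & → -4 & 7 = 4. Stack: [4]
STORE_FAST z → z=4. Stack: []
LOAD_FAST_LOAD_FAST a,b → push 7,16. Stack: [7, 16]
BINARY_OP * → 7 * 16 = 112. Stack: [112]
STORE_FAST s → s=112. Stack: []
LOAD_FAST_LOAD_FAST c,s → push 40,112. Stack: [40, 112]
BINARY_OP - → 40 - 112 = -72. Stack: [-72]
LOAD_FAST s → push 112. Stack: [-72, 112]
BINARY_OP % → -72 % 112 = 40. Stack: [40]
STORE_FAST v → v=40. Stack: []
LOAD_FAST v → push 40. Stack: [40]
LOAD_CONST → push 4. Stack: [40, 4]
BINARY_OP * → 40 * 4 = 160. Stack: [160]
STORE_FAST s → s=160. Stack: []
LOAD_FAST_LOAD_FAST s,z → push 160,4. Stack: [160, 4]
BINARY_OP * → 160 * 4 = 640. Stack: [640]
LOAD_FAST_LOAD_FAST b,a → push 16,7. Stack: [640, 16, 7]
BINARY_OP // → 16 // 7 = 2. Stack: [640, 2]
BINARY_OP + → 640 + 2 = 642. Stack: [642]
STORE_FAST y → y=642. Stack: []
LOAD_FAST y → push 642. Stack: [642]
LOAD_CONST → push 1. Stack: [642, 1]
BINARY_OP << → 642 << 1 = 1284. Stack: [1284]
RETURN_VALUE → return 1284.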